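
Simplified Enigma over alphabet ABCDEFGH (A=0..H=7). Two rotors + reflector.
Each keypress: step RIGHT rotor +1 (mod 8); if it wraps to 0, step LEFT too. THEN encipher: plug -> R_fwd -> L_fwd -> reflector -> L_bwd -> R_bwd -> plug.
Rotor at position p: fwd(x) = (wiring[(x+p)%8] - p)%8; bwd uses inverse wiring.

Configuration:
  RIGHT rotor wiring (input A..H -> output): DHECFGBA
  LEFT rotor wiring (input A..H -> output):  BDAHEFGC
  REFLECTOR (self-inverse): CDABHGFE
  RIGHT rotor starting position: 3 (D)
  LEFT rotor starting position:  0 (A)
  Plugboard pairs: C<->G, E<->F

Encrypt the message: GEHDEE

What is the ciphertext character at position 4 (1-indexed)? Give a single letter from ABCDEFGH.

Char 1 ('G'): step: R->4, L=0; G->plug->C->R->F->L->F->refl->G->L'->G->R'->H->plug->H
Char 2 ('E'): step: R->5, L=0; E->plug->F->R->H->L->C->refl->A->L'->C->R'->E->plug->F
Char 3 ('H'): step: R->6, L=0; H->plug->H->R->A->L->B->refl->D->L'->B->R'->D->plug->D
Char 4 ('D'): step: R->7, L=0; D->plug->D->R->F->L->F->refl->G->L'->G->R'->F->plug->E

E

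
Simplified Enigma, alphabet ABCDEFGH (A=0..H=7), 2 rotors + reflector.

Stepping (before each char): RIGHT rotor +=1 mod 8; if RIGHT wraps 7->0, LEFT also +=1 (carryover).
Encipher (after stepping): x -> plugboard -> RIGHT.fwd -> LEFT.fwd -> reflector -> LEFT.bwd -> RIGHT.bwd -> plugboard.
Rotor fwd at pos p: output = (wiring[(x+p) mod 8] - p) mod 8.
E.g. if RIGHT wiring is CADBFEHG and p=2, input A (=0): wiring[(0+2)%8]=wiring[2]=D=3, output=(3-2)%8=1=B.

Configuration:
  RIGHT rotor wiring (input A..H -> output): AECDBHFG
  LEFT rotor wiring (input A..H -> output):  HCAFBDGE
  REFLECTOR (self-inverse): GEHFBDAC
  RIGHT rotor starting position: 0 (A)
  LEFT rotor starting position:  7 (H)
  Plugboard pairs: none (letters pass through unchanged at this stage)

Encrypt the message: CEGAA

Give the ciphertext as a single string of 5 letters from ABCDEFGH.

Char 1 ('C'): step: R->1, L=7; C->plug->C->R->C->L->D->refl->F->L'->A->R'->D->plug->D
Char 2 ('E'): step: R->2, L=7; E->plug->E->R->D->L->B->refl->E->L'->G->R'->G->plug->G
Char 3 ('G'): step: R->3, L=7; G->plug->G->R->B->L->A->refl->G->L'->E->R'->C->plug->C
Char 4 ('A'): step: R->4, L=7; A->plug->A->R->F->L->C->refl->H->L'->H->R'->H->plug->H
Char 5 ('A'): step: R->5, L=7; A->plug->A->R->C->L->D->refl->F->L'->A->R'->B->plug->B

Answer: DGCHB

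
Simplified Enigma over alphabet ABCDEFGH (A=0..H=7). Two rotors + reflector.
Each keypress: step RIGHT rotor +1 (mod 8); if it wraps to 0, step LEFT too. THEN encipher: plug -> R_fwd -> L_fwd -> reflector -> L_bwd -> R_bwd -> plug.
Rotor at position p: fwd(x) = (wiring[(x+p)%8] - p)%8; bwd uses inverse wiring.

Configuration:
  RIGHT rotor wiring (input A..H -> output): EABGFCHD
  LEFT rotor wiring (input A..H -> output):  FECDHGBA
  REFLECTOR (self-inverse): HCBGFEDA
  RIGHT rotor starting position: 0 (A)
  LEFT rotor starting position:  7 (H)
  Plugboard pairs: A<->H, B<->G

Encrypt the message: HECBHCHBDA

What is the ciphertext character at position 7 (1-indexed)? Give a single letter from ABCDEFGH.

Char 1 ('H'): step: R->1, L=7; H->plug->A->R->H->L->C->refl->B->L'->A->R'->B->plug->G
Char 2 ('E'): step: R->2, L=7; E->plug->E->R->F->L->A->refl->H->L'->G->R'->H->plug->A
Char 3 ('C'): step: R->3, L=7; C->plug->C->R->H->L->C->refl->B->L'->A->R'->E->plug->E
Char 4 ('B'): step: R->4, L=7; B->plug->G->R->F->L->A->refl->H->L'->G->R'->B->plug->G
Char 5 ('H'): step: R->5, L=7; H->plug->A->R->F->L->A->refl->H->L'->G->R'->C->plug->C
Char 6 ('C'): step: R->6, L=7; C->plug->C->R->G->L->H->refl->A->L'->F->R'->B->plug->G
Char 7 ('H'): step: R->7, L=7; H->plug->A->R->E->L->E->refl->F->L'->C->R'->D->plug->D

D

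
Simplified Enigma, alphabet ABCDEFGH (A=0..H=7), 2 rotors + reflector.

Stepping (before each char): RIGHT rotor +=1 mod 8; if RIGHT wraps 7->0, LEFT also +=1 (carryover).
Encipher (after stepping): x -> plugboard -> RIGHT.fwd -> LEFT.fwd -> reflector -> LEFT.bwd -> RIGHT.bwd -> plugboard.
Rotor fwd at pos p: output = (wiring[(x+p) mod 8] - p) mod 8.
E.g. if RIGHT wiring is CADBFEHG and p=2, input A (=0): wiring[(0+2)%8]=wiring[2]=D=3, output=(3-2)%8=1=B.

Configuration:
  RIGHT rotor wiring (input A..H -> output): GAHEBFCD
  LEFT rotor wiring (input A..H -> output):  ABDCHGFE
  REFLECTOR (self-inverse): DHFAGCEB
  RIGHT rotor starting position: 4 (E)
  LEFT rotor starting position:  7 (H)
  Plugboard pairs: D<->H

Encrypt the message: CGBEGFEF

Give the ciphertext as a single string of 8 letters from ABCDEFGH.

Answer: HDDHHGCB

Derivation:
Char 1 ('C'): step: R->5, L=7; C->plug->C->R->G->L->H->refl->B->L'->B->R'->D->plug->H
Char 2 ('G'): step: R->6, L=7; G->plug->G->R->D->L->E->refl->G->L'->H->R'->H->plug->D
Char 3 ('B'): step: R->7, L=7; B->plug->B->R->H->L->G->refl->E->L'->D->R'->H->plug->D
Char 4 ('E'): step: R->0, L->0 (L advanced); E->plug->E->R->B->L->B->refl->H->L'->E->R'->D->plug->H
Char 5 ('G'): step: R->1, L=0; G->plug->G->R->C->L->D->refl->A->L'->A->R'->D->plug->H
Char 6 ('F'): step: R->2, L=0; F->plug->F->R->B->L->B->refl->H->L'->E->R'->G->plug->G
Char 7 ('E'): step: R->3, L=0; E->plug->E->R->A->L->A->refl->D->L'->C->R'->C->plug->C
Char 8 ('F'): step: R->4, L=0; F->plug->F->R->E->L->H->refl->B->L'->B->R'->B->plug->B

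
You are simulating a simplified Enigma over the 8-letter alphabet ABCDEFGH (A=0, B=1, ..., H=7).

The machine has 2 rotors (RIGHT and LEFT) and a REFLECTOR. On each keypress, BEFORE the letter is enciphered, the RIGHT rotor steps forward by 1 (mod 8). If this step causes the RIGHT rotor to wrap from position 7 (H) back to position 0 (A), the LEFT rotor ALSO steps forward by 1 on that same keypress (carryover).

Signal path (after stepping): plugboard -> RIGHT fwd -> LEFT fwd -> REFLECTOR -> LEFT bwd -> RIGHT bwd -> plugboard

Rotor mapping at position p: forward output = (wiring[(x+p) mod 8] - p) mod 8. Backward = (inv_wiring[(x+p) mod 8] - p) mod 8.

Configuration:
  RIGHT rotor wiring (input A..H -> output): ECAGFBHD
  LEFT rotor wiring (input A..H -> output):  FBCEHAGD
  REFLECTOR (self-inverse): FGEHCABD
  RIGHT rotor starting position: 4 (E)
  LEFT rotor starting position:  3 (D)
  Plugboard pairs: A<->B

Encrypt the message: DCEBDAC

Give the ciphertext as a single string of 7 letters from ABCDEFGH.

Answer: FFCDFBD

Derivation:
Char 1 ('D'): step: R->5, L=3; D->plug->D->R->H->L->H->refl->D->L'->D->R'->F->plug->F
Char 2 ('C'): step: R->6, L=3; C->plug->C->R->G->L->G->refl->B->L'->A->R'->F->plug->F
Char 3 ('E'): step: R->7, L=3; E->plug->E->R->H->L->H->refl->D->L'->D->R'->C->plug->C
Char 4 ('B'): step: R->0, L->4 (L advanced); B->plug->A->R->E->L->B->refl->G->L'->G->R'->D->plug->D
Char 5 ('D'): step: R->1, L=4; D->plug->D->R->E->L->B->refl->G->L'->G->R'->F->plug->F
Char 6 ('A'): step: R->2, L=4; A->plug->B->R->E->L->B->refl->G->L'->G->R'->A->plug->B
Char 7 ('C'): step: R->3, L=4; C->plug->C->R->G->L->G->refl->B->L'->E->R'->D->plug->D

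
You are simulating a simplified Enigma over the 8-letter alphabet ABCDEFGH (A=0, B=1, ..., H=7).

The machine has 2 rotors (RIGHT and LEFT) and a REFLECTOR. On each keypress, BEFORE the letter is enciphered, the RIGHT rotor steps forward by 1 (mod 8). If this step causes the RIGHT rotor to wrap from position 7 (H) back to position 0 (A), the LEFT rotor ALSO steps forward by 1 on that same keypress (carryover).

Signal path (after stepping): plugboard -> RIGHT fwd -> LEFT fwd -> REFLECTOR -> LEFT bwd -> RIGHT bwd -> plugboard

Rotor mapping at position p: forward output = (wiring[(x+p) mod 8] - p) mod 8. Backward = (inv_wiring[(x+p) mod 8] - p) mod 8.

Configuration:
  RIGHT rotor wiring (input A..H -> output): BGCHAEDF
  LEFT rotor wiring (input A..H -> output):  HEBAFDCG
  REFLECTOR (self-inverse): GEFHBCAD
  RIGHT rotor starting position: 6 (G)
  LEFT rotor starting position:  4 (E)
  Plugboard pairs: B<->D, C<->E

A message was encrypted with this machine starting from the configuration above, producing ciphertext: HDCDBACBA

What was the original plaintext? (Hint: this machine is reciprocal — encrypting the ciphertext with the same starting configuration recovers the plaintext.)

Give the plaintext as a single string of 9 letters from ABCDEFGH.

Answer: FFDBHGHDH

Derivation:
Char 1 ('H'): step: R->7, L=4; H->plug->H->R->E->L->D->refl->H->L'->B->R'->F->plug->F
Char 2 ('D'): step: R->0, L->5 (L advanced); D->plug->B->R->G->L->D->refl->H->L'->E->R'->F->plug->F
Char 3 ('C'): step: R->1, L=5; C->plug->E->R->D->L->C->refl->F->L'->B->R'->B->plug->D
Char 4 ('D'): step: R->2, L=5; D->plug->B->R->F->L->E->refl->B->L'->C->R'->D->plug->B
Char 5 ('B'): step: R->3, L=5; B->plug->D->R->A->L->G->refl->A->L'->H->R'->H->plug->H
Char 6 ('A'): step: R->4, L=5; A->plug->A->R->E->L->H->refl->D->L'->G->R'->G->plug->G
Char 7 ('C'): step: R->5, L=5; C->plug->E->R->B->L->F->refl->C->L'->D->R'->H->plug->H
Char 8 ('B'): step: R->6, L=5; B->plug->D->R->A->L->G->refl->A->L'->H->R'->B->plug->D
Char 9 ('A'): step: R->7, L=5; A->plug->A->R->G->L->D->refl->H->L'->E->R'->H->plug->H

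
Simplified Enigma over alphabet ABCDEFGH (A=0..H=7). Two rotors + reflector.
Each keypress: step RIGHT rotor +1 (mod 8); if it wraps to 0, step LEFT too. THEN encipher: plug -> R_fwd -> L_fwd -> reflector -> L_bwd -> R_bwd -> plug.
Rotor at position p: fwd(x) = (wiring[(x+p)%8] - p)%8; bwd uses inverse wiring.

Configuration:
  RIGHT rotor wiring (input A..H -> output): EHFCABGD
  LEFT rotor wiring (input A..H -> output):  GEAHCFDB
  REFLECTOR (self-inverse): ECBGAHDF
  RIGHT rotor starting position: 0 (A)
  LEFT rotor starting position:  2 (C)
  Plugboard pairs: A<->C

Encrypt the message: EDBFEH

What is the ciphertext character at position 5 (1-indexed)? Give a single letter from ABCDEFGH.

Char 1 ('E'): step: R->1, L=2; E->plug->E->R->A->L->G->refl->D->L'->D->R'->H->plug->H
Char 2 ('D'): step: R->2, L=2; D->plug->D->R->H->L->C->refl->B->L'->E->R'->E->plug->E
Char 3 ('B'): step: R->3, L=2; B->plug->B->R->F->L->H->refl->F->L'->B->R'->F->plug->F
Char 4 ('F'): step: R->4, L=2; F->plug->F->R->D->L->D->refl->G->L'->A->R'->E->plug->E
Char 5 ('E'): step: R->5, L=2; E->plug->E->R->C->L->A->refl->E->L'->G->R'->C->plug->A

A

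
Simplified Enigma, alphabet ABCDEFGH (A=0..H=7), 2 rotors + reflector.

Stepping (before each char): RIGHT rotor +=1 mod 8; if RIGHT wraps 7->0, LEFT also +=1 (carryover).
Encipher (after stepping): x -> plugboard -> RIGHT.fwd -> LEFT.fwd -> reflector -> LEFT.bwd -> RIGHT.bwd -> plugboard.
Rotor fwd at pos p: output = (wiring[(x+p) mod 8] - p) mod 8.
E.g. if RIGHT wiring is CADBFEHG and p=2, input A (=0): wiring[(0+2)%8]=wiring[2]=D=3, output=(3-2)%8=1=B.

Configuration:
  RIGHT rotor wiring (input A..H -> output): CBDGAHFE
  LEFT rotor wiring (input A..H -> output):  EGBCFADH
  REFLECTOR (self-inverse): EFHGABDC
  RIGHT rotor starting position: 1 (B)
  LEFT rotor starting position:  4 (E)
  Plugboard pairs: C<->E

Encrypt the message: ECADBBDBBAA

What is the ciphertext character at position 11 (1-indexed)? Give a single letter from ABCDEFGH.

Char 1 ('E'): step: R->2, L=4; E->plug->C->R->G->L->F->refl->B->L'->A->R'->G->plug->G
Char 2 ('C'): step: R->3, L=4; C->plug->E->R->B->L->E->refl->A->L'->E->R'->C->plug->E
Char 3 ('A'): step: R->4, L=4; A->plug->A->R->E->L->A->refl->E->L'->B->R'->C->plug->E
Char 4 ('D'): step: R->5, L=4; D->plug->D->R->F->L->C->refl->H->L'->C->R'->A->plug->A
Char 5 ('B'): step: R->6, L=4; B->plug->B->R->G->L->F->refl->B->L'->A->R'->F->plug->F
Char 6 ('B'): step: R->7, L=4; B->plug->B->R->D->L->D->refl->G->L'->H->R'->E->plug->C
Char 7 ('D'): step: R->0, L->5 (L advanced); D->plug->D->R->G->L->F->refl->B->L'->E->R'->H->plug->H
Char 8 ('B'): step: R->1, L=5; B->plug->B->R->C->L->C->refl->H->L'->D->R'->G->plug->G
Char 9 ('B'): step: R->2, L=5; B->plug->B->R->E->L->B->refl->F->L'->G->R'->C->plug->E
Char 10 ('A'): step: R->3, L=5; A->plug->A->R->D->L->H->refl->C->L'->C->R'->D->plug->D
Char 11 ('A'): step: R->4, L=5; A->plug->A->R->E->L->B->refl->F->L'->G->R'->E->plug->C

C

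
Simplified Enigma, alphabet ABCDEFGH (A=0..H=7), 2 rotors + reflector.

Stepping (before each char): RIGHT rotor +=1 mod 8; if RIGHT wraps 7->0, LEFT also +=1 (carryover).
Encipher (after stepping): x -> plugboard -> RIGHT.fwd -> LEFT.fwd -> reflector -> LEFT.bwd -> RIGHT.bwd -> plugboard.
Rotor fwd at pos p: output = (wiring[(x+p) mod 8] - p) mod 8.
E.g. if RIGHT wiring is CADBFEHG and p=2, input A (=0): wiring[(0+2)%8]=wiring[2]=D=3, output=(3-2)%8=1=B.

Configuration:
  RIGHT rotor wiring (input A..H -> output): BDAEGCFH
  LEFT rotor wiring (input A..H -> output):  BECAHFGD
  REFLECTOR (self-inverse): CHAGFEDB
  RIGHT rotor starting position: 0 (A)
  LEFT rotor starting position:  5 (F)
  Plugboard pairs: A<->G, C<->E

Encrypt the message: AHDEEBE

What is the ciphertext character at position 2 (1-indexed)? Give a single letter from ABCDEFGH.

Char 1 ('A'): step: R->1, L=5; A->plug->G->R->G->L->D->refl->G->L'->C->R'->A->plug->G
Char 2 ('H'): step: R->2, L=5; H->plug->H->R->B->L->B->refl->H->L'->E->R'->C->plug->E

E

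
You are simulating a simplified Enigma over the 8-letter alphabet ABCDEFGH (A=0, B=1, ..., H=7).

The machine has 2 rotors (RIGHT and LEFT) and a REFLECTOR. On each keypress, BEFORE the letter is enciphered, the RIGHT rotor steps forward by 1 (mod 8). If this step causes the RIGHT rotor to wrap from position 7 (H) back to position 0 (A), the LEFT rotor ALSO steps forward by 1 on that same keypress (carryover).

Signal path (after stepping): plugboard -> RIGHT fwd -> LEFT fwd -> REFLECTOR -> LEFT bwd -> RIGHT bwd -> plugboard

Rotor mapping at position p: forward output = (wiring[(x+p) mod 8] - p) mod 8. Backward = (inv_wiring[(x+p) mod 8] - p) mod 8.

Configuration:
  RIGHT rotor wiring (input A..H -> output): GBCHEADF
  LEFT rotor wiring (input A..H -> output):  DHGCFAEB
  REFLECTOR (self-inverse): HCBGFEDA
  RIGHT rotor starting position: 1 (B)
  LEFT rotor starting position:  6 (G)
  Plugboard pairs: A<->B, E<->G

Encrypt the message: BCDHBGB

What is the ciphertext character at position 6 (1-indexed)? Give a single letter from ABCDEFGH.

Char 1 ('B'): step: R->2, L=6; B->plug->A->R->A->L->G->refl->D->L'->B->R'->E->plug->G
Char 2 ('C'): step: R->3, L=6; C->plug->C->R->F->L->E->refl->F->L'->C->R'->E->plug->G
Char 3 ('D'): step: R->4, L=6; D->plug->D->R->B->L->D->refl->G->L'->A->R'->A->plug->B
Char 4 ('H'): step: R->5, L=6; H->plug->H->R->H->L->C->refl->B->L'->D->R'->A->plug->B
Char 5 ('B'): step: R->6, L=6; B->plug->A->R->F->L->E->refl->F->L'->C->R'->H->plug->H
Char 6 ('G'): step: R->7, L=6; G->plug->E->R->A->L->G->refl->D->L'->B->R'->G->plug->E

E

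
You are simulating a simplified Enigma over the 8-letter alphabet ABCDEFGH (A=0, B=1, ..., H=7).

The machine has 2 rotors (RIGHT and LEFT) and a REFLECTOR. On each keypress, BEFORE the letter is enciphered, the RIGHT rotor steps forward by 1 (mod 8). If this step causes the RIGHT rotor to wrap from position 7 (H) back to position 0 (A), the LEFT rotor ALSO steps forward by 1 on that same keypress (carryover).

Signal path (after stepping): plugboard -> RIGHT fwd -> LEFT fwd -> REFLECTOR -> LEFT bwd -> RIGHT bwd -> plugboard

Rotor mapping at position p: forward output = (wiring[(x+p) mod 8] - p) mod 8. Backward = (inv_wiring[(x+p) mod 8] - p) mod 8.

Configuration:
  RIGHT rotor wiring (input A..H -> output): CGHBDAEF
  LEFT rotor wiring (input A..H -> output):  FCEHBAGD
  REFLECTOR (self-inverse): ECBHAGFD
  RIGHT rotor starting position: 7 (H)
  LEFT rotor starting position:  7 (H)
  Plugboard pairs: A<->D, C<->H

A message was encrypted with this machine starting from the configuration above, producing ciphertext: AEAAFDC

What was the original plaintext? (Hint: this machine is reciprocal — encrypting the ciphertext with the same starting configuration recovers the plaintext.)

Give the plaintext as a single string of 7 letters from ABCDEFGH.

Char 1 ('A'): step: R->0, L->0 (L advanced); A->plug->D->R->B->L->C->refl->B->L'->E->R'->G->plug->G
Char 2 ('E'): step: R->1, L=0; E->plug->E->R->H->L->D->refl->H->L'->D->R'->F->plug->F
Char 3 ('A'): step: R->2, L=0; A->plug->D->R->G->L->G->refl->F->L'->A->R'->G->plug->G
Char 4 ('A'): step: R->3, L=0; A->plug->D->R->B->L->C->refl->B->L'->E->R'->H->plug->C
Char 5 ('F'): step: R->4, L=0; F->plug->F->R->C->L->E->refl->A->L'->F->R'->H->plug->C
Char 6 ('D'): step: R->5, L=0; D->plug->A->R->D->L->H->refl->D->L'->H->R'->B->plug->B
Char 7 ('C'): step: R->6, L=0; C->plug->H->R->C->L->E->refl->A->L'->F->R'->G->plug->G

Answer: GFGCCBG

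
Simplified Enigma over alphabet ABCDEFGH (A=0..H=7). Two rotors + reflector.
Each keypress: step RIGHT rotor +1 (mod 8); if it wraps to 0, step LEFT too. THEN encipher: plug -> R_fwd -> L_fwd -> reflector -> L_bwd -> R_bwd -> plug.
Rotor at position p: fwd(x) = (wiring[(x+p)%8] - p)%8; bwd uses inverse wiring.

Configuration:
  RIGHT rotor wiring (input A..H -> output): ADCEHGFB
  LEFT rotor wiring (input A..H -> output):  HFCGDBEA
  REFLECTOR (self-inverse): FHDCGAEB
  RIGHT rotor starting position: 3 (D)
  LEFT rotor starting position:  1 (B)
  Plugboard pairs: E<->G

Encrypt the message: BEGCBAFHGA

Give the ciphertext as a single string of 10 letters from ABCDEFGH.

Char 1 ('B'): step: R->4, L=1; B->plug->B->R->C->L->F->refl->A->L'->E->R'->E->plug->G
Char 2 ('E'): step: R->5, L=1; E->plug->G->R->H->L->G->refl->E->L'->A->R'->B->plug->B
Char 3 ('G'): step: R->6, L=1; G->plug->E->R->E->L->A->refl->F->L'->C->R'->C->plug->C
Char 4 ('C'): step: R->7, L=1; C->plug->C->R->E->L->A->refl->F->L'->C->R'->A->plug->A
Char 5 ('B'): step: R->0, L->2 (L advanced); B->plug->B->R->D->L->H->refl->B->L'->C->R'->C->plug->C
Char 6 ('A'): step: R->1, L=2; A->plug->A->R->C->L->B->refl->H->L'->D->R'->C->plug->C
Char 7 ('F'): step: R->2, L=2; F->plug->F->R->H->L->D->refl->C->L'->E->R'->D->plug->D
Char 8 ('H'): step: R->3, L=2; H->plug->H->R->H->L->D->refl->C->L'->E->R'->B->plug->B
Char 9 ('G'): step: R->4, L=2; G->plug->E->R->E->L->C->refl->D->L'->H->R'->F->plug->F
Char 10 ('A'): step: R->5, L=2; A->plug->A->R->B->L->E->refl->G->L'->F->R'->F->plug->F

Answer: GBCACCDBFF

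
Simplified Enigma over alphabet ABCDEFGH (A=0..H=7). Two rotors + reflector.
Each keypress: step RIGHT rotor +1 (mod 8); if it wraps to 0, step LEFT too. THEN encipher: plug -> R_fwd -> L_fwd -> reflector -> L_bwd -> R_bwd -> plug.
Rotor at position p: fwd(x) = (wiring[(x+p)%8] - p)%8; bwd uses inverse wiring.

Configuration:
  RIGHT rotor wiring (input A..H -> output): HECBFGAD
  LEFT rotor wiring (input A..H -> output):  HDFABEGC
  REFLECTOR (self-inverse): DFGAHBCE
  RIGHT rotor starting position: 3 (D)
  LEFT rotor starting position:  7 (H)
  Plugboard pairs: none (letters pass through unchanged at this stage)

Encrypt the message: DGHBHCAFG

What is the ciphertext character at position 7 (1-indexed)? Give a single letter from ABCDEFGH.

Char 1 ('D'): step: R->4, L=7; D->plug->D->R->H->L->H->refl->E->L'->C->R'->B->plug->B
Char 2 ('G'): step: R->5, L=7; G->plug->G->R->E->L->B->refl->F->L'->G->R'->C->plug->C
Char 3 ('H'): step: R->6, L=7; H->plug->H->R->A->L->D->refl->A->L'->B->R'->C->plug->C
Char 4 ('B'): step: R->7, L=7; B->plug->B->R->A->L->D->refl->A->L'->B->R'->H->plug->H
Char 5 ('H'): step: R->0, L->0 (L advanced); H->plug->H->R->D->L->A->refl->D->L'->B->R'->D->plug->D
Char 6 ('C'): step: R->1, L=0; C->plug->C->R->A->L->H->refl->E->L'->F->R'->E->plug->E
Char 7 ('A'): step: R->2, L=0; A->plug->A->R->A->L->H->refl->E->L'->F->R'->G->plug->G

G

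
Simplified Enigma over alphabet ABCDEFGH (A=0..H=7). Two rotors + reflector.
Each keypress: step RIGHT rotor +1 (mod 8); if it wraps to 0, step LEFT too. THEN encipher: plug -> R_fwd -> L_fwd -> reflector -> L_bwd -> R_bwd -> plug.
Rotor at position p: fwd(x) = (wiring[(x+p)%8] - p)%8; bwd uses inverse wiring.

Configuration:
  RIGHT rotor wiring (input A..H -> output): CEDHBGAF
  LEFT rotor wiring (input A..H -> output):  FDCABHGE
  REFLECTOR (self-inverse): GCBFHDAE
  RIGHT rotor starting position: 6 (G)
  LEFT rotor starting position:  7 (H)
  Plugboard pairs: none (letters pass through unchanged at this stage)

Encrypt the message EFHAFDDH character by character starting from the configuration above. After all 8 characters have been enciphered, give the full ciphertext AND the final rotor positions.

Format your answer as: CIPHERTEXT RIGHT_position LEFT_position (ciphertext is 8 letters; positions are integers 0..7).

Answer: BCDGDFEF 6 0

Derivation:
Char 1 ('E'): step: R->7, L=7; E->plug->E->R->A->L->F->refl->D->L'->D->R'->B->plug->B
Char 2 ('F'): step: R->0, L->0 (L advanced); F->plug->F->R->G->L->G->refl->A->L'->D->R'->C->plug->C
Char 3 ('H'): step: R->1, L=0; H->plug->H->R->B->L->D->refl->F->L'->A->R'->D->plug->D
Char 4 ('A'): step: R->2, L=0; A->plug->A->R->B->L->D->refl->F->L'->A->R'->G->plug->G
Char 5 ('F'): step: R->3, L=0; F->plug->F->R->H->L->E->refl->H->L'->F->R'->D->plug->D
Char 6 ('D'): step: R->4, L=0; D->plug->D->R->B->L->D->refl->F->L'->A->R'->F->plug->F
Char 7 ('D'): step: R->5, L=0; D->plug->D->R->F->L->H->refl->E->L'->H->R'->E->plug->E
Char 8 ('H'): step: R->6, L=0; H->plug->H->R->A->L->F->refl->D->L'->B->R'->F->plug->F
Final: ciphertext=BCDGDFEF, RIGHT=6, LEFT=0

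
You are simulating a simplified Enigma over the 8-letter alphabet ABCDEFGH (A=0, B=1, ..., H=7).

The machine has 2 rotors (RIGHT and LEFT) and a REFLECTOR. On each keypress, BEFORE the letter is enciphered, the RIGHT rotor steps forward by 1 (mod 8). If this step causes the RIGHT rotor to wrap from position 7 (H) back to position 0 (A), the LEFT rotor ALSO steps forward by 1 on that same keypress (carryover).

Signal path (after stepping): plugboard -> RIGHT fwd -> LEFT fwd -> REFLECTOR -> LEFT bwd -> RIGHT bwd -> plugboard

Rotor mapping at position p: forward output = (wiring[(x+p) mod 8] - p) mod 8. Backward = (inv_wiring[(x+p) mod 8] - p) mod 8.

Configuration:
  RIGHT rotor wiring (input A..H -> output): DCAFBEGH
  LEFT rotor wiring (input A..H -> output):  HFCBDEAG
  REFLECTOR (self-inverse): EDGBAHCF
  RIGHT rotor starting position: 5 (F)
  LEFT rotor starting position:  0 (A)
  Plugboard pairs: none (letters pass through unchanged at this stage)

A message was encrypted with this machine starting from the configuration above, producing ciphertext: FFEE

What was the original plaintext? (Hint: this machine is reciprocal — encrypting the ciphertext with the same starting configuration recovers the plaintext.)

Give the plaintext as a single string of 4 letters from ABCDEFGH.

Answer: EHFB

Derivation:
Char 1 ('F'): step: R->6, L=0; F->plug->F->R->H->L->G->refl->C->L'->C->R'->E->plug->E
Char 2 ('F'): step: R->7, L=0; F->plug->F->R->C->L->C->refl->G->L'->H->R'->H->plug->H
Char 3 ('E'): step: R->0, L->1 (L advanced); E->plug->E->R->B->L->B->refl->D->L'->E->R'->F->plug->F
Char 4 ('E'): step: R->1, L=1; E->plug->E->R->D->L->C->refl->G->L'->H->R'->B->plug->B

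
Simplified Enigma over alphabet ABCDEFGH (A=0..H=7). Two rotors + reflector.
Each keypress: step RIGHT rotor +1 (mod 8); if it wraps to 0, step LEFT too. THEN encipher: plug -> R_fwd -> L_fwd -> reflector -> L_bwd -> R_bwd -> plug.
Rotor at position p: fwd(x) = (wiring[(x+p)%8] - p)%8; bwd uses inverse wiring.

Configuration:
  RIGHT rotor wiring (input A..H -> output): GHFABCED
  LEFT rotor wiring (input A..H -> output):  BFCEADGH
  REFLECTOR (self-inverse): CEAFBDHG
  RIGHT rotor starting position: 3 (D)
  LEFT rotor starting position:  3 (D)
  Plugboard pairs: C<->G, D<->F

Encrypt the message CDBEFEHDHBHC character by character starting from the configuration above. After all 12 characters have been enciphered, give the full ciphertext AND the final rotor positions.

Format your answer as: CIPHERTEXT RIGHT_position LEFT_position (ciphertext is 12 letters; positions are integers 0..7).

Answer: DHECGAFCDECA 7 4

Derivation:
Char 1 ('C'): step: R->4, L=3; C->plug->G->R->B->L->F->refl->D->L'->D->R'->F->plug->D
Char 2 ('D'): step: R->5, L=3; D->plug->F->R->A->L->B->refl->E->L'->E->R'->H->plug->H
Char 3 ('B'): step: R->6, L=3; B->plug->B->R->F->L->G->refl->H->L'->H->R'->E->plug->E
Char 4 ('E'): step: R->7, L=3; E->plug->E->R->B->L->F->refl->D->L'->D->R'->G->plug->C
Char 5 ('F'): step: R->0, L->4 (L advanced); F->plug->D->R->A->L->E->refl->B->L'->F->R'->C->plug->G
Char 6 ('E'): step: R->1, L=4; E->plug->E->R->B->L->H->refl->G->L'->G->R'->A->plug->A
Char 7 ('H'): step: R->2, L=4; H->plug->H->R->F->L->B->refl->E->L'->A->R'->D->plug->F
Char 8 ('D'): step: R->3, L=4; D->plug->F->R->D->L->D->refl->F->L'->E->R'->G->plug->C
Char 9 ('H'): step: R->4, L=4; H->plug->H->R->E->L->F->refl->D->L'->D->R'->F->plug->D
Char 10 ('B'): step: R->5, L=4; B->plug->B->R->H->L->A->refl->C->L'->C->R'->E->plug->E
Char 11 ('H'): step: R->6, L=4; H->plug->H->R->E->L->F->refl->D->L'->D->R'->G->plug->C
Char 12 ('C'): step: R->7, L=4; C->plug->G->R->D->L->D->refl->F->L'->E->R'->A->plug->A
Final: ciphertext=DHECGAFCDECA, RIGHT=7, LEFT=4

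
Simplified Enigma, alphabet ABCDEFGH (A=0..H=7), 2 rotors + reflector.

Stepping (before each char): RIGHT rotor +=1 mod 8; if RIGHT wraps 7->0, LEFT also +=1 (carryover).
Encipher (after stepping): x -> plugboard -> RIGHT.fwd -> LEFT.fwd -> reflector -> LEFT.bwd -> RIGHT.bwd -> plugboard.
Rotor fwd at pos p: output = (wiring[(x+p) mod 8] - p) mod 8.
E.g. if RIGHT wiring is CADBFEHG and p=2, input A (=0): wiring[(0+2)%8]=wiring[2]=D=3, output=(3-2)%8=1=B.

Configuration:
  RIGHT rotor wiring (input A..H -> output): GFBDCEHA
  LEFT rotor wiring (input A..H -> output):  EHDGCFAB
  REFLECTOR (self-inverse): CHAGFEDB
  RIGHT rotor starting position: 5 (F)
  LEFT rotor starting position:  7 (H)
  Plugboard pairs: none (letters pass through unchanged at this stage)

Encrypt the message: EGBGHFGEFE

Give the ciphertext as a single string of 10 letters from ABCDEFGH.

Char 1 ('E'): step: R->6, L=7; E->plug->E->R->D->L->E->refl->F->L'->B->R'->A->plug->A
Char 2 ('G'): step: R->7, L=7; G->plug->G->R->F->L->D->refl->G->L'->G->R'->C->plug->C
Char 3 ('B'): step: R->0, L->0 (L advanced); B->plug->B->R->F->L->F->refl->E->L'->A->R'->H->plug->H
Char 4 ('G'): step: R->1, L=0; G->plug->G->R->H->L->B->refl->H->L'->B->R'->D->plug->D
Char 5 ('H'): step: R->2, L=0; H->plug->H->R->D->L->G->refl->D->L'->C->R'->D->plug->D
Char 6 ('F'): step: R->3, L=0; F->plug->F->R->D->L->G->refl->D->L'->C->R'->G->plug->G
Char 7 ('G'): step: R->4, L=0; G->plug->G->R->F->L->F->refl->E->L'->A->R'->B->plug->B
Char 8 ('E'): step: R->5, L=0; E->plug->E->R->A->L->E->refl->F->L'->F->R'->H->plug->H
Char 9 ('F'): step: R->6, L=0; F->plug->F->R->F->L->F->refl->E->L'->A->R'->C->plug->C
Char 10 ('E'): step: R->7, L=0; E->plug->E->R->E->L->C->refl->A->L'->G->R'->C->plug->C

Answer: ACHDDGBHCC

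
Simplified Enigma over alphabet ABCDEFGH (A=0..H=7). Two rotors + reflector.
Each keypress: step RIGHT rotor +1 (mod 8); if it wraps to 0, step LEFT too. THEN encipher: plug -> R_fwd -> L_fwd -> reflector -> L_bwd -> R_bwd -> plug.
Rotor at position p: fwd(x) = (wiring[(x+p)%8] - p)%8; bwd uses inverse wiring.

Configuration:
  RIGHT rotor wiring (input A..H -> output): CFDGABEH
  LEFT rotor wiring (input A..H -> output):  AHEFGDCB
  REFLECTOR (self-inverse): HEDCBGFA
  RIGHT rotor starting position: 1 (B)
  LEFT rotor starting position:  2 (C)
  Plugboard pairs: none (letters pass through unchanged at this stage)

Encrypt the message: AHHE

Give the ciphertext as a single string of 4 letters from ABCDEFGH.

Char 1 ('A'): step: R->2, L=2; A->plug->A->R->B->L->D->refl->C->L'->A->R'->G->plug->G
Char 2 ('H'): step: R->3, L=2; H->plug->H->R->A->L->C->refl->D->L'->B->R'->D->plug->D
Char 3 ('H'): step: R->4, L=2; H->plug->H->R->C->L->E->refl->B->L'->D->R'->D->plug->D
Char 4 ('E'): step: R->5, L=2; E->plug->E->R->A->L->C->refl->D->L'->B->R'->G->plug->G

Answer: GDDG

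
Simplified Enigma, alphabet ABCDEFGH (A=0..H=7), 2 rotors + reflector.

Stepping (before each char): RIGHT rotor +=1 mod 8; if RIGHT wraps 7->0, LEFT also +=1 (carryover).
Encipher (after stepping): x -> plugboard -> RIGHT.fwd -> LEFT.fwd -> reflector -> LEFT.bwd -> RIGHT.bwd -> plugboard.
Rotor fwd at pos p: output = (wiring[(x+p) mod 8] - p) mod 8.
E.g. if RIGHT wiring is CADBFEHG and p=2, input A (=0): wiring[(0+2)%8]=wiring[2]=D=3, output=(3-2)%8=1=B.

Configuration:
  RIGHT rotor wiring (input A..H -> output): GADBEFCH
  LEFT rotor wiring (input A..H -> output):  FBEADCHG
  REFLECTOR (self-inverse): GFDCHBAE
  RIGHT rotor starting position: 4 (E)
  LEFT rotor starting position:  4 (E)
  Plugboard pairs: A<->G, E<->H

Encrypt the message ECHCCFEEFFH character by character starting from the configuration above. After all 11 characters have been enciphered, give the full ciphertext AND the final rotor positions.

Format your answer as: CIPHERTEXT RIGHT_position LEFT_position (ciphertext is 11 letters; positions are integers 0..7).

Answer: GEEEBACFDEG 7 5

Derivation:
Char 1 ('E'): step: R->5, L=4; E->plug->H->R->H->L->E->refl->H->L'->A->R'->A->plug->G
Char 2 ('C'): step: R->6, L=4; C->plug->C->R->A->L->H->refl->E->L'->H->R'->H->plug->E
Char 3 ('H'): step: R->7, L=4; H->plug->E->R->C->L->D->refl->C->L'->D->R'->H->plug->E
Char 4 ('C'): step: R->0, L->5 (L advanced); C->plug->C->R->D->L->A->refl->G->L'->H->R'->H->plug->E
Char 5 ('C'): step: R->1, L=5; C->plug->C->R->A->L->F->refl->B->L'->C->R'->B->plug->B
Char 6 ('F'): step: R->2, L=5; F->plug->F->R->F->L->H->refl->E->L'->E->R'->G->plug->A
Char 7 ('E'): step: R->3, L=5; E->plug->H->R->A->L->F->refl->B->L'->C->R'->C->plug->C
Char 8 ('E'): step: R->4, L=5; E->plug->H->R->F->L->H->refl->E->L'->E->R'->F->plug->F
Char 9 ('F'): step: R->5, L=5; F->plug->F->R->G->L->D->refl->C->L'->B->R'->D->plug->D
Char 10 ('F'): step: R->6, L=5; F->plug->F->R->D->L->A->refl->G->L'->H->R'->H->plug->E
Char 11 ('H'): step: R->7, L=5; H->plug->E->R->C->L->B->refl->F->L'->A->R'->A->plug->G
Final: ciphertext=GEEEBACFDEG, RIGHT=7, LEFT=5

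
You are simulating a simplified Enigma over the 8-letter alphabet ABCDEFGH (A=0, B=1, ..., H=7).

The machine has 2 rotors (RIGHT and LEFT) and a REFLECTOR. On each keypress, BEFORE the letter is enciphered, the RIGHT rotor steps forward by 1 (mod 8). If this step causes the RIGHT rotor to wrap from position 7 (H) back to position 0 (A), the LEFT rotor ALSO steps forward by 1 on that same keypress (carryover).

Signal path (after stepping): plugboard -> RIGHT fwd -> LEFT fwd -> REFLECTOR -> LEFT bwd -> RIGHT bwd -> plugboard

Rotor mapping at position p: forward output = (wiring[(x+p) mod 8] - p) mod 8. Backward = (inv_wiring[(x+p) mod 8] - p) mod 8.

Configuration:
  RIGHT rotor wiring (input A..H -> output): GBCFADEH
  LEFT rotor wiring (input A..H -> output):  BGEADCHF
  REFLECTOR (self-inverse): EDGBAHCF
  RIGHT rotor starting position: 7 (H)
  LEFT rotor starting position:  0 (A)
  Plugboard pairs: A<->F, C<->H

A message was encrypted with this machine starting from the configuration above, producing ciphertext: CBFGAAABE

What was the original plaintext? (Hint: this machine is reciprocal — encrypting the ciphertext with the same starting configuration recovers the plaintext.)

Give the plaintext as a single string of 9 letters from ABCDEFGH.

Char 1 ('C'): step: R->0, L->1 (L advanced); C->plug->H->R->H->L->A->refl->E->L'->G->R'->A->plug->F
Char 2 ('B'): step: R->1, L=1; B->plug->B->R->B->L->D->refl->B->L'->E->R'->C->plug->H
Char 3 ('F'): step: R->2, L=1; F->plug->A->R->A->L->F->refl->H->L'->C->R'->E->plug->E
Char 4 ('G'): step: R->3, L=1; G->plug->G->R->G->L->E->refl->A->L'->H->R'->H->plug->C
Char 5 ('A'): step: R->4, L=1; A->plug->F->R->F->L->G->refl->C->L'->D->R'->D->plug->D
Char 6 ('A'): step: R->5, L=1; A->plug->F->R->F->L->G->refl->C->L'->D->R'->H->plug->C
Char 7 ('A'): step: R->6, L=1; A->plug->F->R->H->L->A->refl->E->L'->G->R'->A->plug->F
Char 8 ('B'): step: R->7, L=1; B->plug->B->R->H->L->A->refl->E->L'->G->R'->E->plug->E
Char 9 ('E'): step: R->0, L->2 (L advanced); E->plug->E->R->A->L->C->refl->G->L'->B->R'->B->plug->B

Answer: FHECDCFEB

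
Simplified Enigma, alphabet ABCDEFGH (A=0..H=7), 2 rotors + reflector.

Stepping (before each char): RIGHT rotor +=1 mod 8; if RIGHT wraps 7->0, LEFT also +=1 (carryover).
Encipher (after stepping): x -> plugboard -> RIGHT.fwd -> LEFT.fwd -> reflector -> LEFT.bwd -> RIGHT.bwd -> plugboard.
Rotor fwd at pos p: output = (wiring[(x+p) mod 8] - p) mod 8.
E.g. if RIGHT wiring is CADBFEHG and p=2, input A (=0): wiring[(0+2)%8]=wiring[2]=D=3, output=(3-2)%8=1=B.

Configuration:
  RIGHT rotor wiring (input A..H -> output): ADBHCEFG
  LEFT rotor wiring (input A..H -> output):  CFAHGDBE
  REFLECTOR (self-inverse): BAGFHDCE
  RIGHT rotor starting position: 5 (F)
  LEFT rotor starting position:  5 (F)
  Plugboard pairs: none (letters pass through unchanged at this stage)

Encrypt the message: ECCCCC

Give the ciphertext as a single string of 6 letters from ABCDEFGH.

Answer: DAFGAA

Derivation:
Char 1 ('E'): step: R->6, L=5; E->plug->E->R->D->L->F->refl->D->L'->F->R'->D->plug->D
Char 2 ('C'): step: R->7, L=5; C->plug->C->R->E->L->A->refl->B->L'->H->R'->A->plug->A
Char 3 ('C'): step: R->0, L->6 (L advanced); C->plug->C->R->B->L->G->refl->C->L'->E->R'->F->plug->F
Char 4 ('C'): step: R->1, L=6; C->plug->C->R->G->L->A->refl->B->L'->F->R'->G->plug->G
Char 5 ('C'): step: R->2, L=6; C->plug->C->R->A->L->D->refl->F->L'->H->R'->A->plug->A
Char 6 ('C'): step: R->3, L=6; C->plug->C->R->B->L->G->refl->C->L'->E->R'->A->plug->A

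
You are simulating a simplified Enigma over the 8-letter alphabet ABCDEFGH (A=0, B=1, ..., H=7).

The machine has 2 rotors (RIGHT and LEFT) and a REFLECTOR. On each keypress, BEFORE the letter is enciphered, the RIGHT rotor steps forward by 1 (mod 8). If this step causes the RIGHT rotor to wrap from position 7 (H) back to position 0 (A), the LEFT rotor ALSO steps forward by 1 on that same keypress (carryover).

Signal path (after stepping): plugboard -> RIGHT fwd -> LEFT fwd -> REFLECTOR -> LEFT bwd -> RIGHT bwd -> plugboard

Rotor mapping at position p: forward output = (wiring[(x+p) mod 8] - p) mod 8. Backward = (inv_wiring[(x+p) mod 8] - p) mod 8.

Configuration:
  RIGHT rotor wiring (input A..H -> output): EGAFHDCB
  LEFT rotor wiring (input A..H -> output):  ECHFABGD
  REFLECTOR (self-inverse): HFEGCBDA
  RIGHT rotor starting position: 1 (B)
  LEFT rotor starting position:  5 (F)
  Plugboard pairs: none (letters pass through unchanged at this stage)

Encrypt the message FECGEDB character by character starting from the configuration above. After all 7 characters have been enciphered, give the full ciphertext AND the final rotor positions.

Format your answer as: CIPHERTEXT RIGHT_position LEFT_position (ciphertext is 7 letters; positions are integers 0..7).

Answer: GGABFGF 0 6

Derivation:
Char 1 ('F'): step: R->2, L=5; F->plug->F->R->H->L->D->refl->G->L'->C->R'->G->plug->G
Char 2 ('E'): step: R->3, L=5; E->plug->E->R->G->L->A->refl->H->L'->D->R'->G->plug->G
Char 3 ('C'): step: R->4, L=5; C->plug->C->R->G->L->A->refl->H->L'->D->R'->A->plug->A
Char 4 ('G'): step: R->5, L=5; G->plug->G->R->A->L->E->refl->C->L'->F->R'->B->plug->B
Char 5 ('E'): step: R->6, L=5; E->plug->E->R->C->L->G->refl->D->L'->H->R'->F->plug->F
Char 6 ('D'): step: R->7, L=5; D->plug->D->R->B->L->B->refl->F->L'->E->R'->G->plug->G
Char 7 ('B'): step: R->0, L->6 (L advanced); B->plug->B->R->G->L->C->refl->E->L'->D->R'->F->plug->F
Final: ciphertext=GGABFGF, RIGHT=0, LEFT=6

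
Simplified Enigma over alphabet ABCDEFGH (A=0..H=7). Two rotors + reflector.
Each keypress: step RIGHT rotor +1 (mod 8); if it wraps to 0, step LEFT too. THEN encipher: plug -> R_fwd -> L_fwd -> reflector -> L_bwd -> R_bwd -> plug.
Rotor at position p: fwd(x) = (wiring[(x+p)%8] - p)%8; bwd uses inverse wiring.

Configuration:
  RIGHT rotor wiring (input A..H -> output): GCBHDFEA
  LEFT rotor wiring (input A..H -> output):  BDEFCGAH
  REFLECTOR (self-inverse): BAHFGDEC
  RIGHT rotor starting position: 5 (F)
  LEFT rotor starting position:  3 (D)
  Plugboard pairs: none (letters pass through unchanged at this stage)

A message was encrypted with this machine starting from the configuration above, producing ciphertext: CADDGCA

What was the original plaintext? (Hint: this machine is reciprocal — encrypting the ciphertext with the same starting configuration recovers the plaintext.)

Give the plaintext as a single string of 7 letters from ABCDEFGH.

Answer: FEABDBF

Derivation:
Char 1 ('C'): step: R->6, L=3; C->plug->C->R->A->L->C->refl->H->L'->B->R'->F->plug->F
Char 2 ('A'): step: R->7, L=3; A->plug->A->R->B->L->H->refl->C->L'->A->R'->E->plug->E
Char 3 ('D'): step: R->0, L->4 (L advanced); D->plug->D->R->H->L->B->refl->A->L'->G->R'->A->plug->A
Char 4 ('D'): step: R->1, L=4; D->plug->D->R->C->L->E->refl->G->L'->A->R'->B->plug->B
Char 5 ('G'): step: R->2, L=4; G->plug->G->R->E->L->F->refl->D->L'->D->R'->D->plug->D
Char 6 ('C'): step: R->3, L=4; C->plug->C->R->C->L->E->refl->G->L'->A->R'->B->plug->B
Char 7 ('A'): step: R->4, L=4; A->plug->A->R->H->L->B->refl->A->L'->G->R'->F->plug->F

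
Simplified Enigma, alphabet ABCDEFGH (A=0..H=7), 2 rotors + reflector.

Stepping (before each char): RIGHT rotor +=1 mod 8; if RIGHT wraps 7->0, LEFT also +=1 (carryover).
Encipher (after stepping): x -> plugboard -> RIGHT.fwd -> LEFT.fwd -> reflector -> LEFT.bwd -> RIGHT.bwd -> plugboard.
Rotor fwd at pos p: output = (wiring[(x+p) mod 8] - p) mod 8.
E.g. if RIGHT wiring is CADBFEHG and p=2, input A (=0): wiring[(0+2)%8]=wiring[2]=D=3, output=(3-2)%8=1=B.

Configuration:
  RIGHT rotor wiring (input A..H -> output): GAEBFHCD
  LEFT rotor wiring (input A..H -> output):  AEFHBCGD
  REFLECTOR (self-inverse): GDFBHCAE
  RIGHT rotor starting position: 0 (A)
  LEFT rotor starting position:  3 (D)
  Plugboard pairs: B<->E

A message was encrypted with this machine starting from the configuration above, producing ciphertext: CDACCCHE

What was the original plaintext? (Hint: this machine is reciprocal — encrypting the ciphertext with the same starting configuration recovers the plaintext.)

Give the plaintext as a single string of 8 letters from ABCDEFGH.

Char 1 ('C'): step: R->1, L=3; C->plug->C->R->A->L->E->refl->H->L'->C->R'->G->plug->G
Char 2 ('D'): step: R->2, L=3; D->plug->D->R->F->L->F->refl->C->L'->H->R'->B->plug->E
Char 3 ('A'): step: R->3, L=3; A->plug->A->R->G->L->B->refl->D->L'->D->R'->F->plug->F
Char 4 ('C'): step: R->4, L=3; C->plug->C->R->G->L->B->refl->D->L'->D->R'->B->plug->E
Char 5 ('C'): step: R->5, L=3; C->plug->C->R->G->L->B->refl->D->L'->D->R'->E->plug->B
Char 6 ('C'): step: R->6, L=3; C->plug->C->R->A->L->E->refl->H->L'->C->R'->D->plug->D
Char 7 ('H'): step: R->7, L=3; H->plug->H->R->D->L->D->refl->B->L'->G->R'->F->plug->F
Char 8 ('E'): step: R->0, L->4 (L advanced); E->plug->B->R->A->L->F->refl->C->L'->C->R'->G->plug->G

Answer: GEFEBDFG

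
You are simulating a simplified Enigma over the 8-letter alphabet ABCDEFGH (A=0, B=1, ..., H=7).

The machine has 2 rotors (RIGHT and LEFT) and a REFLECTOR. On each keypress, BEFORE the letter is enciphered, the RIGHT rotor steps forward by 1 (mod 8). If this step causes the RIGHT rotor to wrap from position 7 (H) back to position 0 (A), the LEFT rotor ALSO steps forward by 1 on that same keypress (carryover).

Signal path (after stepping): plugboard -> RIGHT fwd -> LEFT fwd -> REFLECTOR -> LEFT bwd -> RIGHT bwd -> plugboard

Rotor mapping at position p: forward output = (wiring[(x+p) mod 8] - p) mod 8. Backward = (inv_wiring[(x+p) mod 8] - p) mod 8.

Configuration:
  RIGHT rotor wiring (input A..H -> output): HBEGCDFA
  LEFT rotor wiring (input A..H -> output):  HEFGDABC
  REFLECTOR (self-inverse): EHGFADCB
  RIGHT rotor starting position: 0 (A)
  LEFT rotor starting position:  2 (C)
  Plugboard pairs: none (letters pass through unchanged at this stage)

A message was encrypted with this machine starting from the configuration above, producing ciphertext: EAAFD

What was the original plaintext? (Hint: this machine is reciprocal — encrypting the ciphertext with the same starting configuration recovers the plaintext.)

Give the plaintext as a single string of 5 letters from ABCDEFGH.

Char 1 ('E'): step: R->1, L=2; E->plug->E->R->C->L->B->refl->H->L'->E->R'->F->plug->F
Char 2 ('A'): step: R->2, L=2; A->plug->A->R->C->L->B->refl->H->L'->E->R'->B->plug->B
Char 3 ('A'): step: R->3, L=2; A->plug->A->R->D->L->G->refl->C->L'->H->R'->B->plug->B
Char 4 ('F'): step: R->4, L=2; F->plug->F->R->F->L->A->refl->E->L'->B->R'->C->plug->C
Char 5 ('D'): step: R->5, L=2; D->plug->D->R->C->L->B->refl->H->L'->E->R'->E->plug->E

Answer: FBBCE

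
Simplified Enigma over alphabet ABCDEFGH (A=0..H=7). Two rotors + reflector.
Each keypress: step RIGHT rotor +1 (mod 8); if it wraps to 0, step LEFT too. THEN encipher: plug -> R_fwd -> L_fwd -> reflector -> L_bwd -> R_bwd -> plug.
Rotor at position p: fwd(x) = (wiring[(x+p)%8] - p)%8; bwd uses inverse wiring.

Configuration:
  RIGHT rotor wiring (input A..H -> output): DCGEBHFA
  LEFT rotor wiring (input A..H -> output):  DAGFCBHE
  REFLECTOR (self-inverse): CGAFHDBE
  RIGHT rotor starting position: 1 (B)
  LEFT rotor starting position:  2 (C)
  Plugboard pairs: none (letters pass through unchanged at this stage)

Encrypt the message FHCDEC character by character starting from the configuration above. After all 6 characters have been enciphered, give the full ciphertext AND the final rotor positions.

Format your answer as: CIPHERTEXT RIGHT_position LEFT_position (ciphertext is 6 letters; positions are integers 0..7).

Char 1 ('F'): step: R->2, L=2; F->plug->F->R->G->L->B->refl->G->L'->H->R'->C->plug->C
Char 2 ('H'): step: R->3, L=2; H->plug->H->R->D->L->H->refl->E->L'->A->R'->F->plug->F
Char 3 ('C'): step: R->4, L=2; C->plug->C->R->B->L->D->refl->F->L'->E->R'->D->plug->D
Char 4 ('D'): step: R->5, L=2; D->plug->D->R->G->L->B->refl->G->L'->H->R'->G->plug->G
Char 5 ('E'): step: R->6, L=2; E->plug->E->R->A->L->E->refl->H->L'->D->R'->G->plug->G
Char 6 ('C'): step: R->7, L=2; C->plug->C->R->D->L->H->refl->E->L'->A->R'->G->plug->G
Final: ciphertext=CFDGGG, RIGHT=7, LEFT=2

Answer: CFDGGG 7 2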